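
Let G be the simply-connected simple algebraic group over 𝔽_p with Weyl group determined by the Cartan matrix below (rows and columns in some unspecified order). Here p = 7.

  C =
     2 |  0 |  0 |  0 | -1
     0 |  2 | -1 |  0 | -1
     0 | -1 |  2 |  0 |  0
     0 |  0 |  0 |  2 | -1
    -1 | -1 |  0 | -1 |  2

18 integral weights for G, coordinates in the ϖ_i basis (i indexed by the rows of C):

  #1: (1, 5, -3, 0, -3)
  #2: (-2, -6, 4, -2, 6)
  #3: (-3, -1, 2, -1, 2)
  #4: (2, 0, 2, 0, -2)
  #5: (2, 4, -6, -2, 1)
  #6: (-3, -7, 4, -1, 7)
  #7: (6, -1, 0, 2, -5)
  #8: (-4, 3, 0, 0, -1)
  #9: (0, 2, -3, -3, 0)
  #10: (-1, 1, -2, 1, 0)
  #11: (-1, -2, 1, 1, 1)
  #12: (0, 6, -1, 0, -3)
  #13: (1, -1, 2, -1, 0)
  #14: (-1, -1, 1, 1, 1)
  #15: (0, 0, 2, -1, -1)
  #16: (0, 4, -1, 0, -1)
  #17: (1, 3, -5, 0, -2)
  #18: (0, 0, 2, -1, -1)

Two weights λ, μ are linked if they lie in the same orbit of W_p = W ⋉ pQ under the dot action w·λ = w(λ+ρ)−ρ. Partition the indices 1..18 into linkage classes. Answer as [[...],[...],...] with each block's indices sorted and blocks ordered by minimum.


Type D_5, rank 5, |W|=1920; reorder rows/cols to standard.

Alcove-folded reps (p=7, 18 weights, presented ϖ-order):

  1: (0, 0, 2, 1, 1)
  2: (1, 0, 0, 1, 0)
  3: (2, 0, 3, 0, 1)
  4: (2, 0, 3, 0, 1)
  5: (0, 1, 1, 2, 1)
  6: (1, 0, 0, 1, 0)
  7: (2, 0, 3, 0, 1)
  8: (0, 1, 1, 2, 1)
  9: (0, 0, 2, 1, 1)
  10: (0, 1, 1, 2, 1)
  11: (0, 1, 1, 2, 1)
  12: (1, 0, 0, 1, 0)
  13: (2, 0, 3, 0, 1)
  14: (0, 1, 1, 2, 1)
  15: (1, 1, 3, 0, 0)
  16: (1, 0, 0, 1, 0)
  17: (1, 1, 3, 0, 0)
  18: (1, 1, 3, 0, 0)

5 distinct reps among the 18 weights ⇒ 5 W_7-linkage classes:

[[1, 9], [2, 6, 12, 16], [3, 4, 7, 13], [5, 8, 10, 11, 14], [15, 17, 18]]


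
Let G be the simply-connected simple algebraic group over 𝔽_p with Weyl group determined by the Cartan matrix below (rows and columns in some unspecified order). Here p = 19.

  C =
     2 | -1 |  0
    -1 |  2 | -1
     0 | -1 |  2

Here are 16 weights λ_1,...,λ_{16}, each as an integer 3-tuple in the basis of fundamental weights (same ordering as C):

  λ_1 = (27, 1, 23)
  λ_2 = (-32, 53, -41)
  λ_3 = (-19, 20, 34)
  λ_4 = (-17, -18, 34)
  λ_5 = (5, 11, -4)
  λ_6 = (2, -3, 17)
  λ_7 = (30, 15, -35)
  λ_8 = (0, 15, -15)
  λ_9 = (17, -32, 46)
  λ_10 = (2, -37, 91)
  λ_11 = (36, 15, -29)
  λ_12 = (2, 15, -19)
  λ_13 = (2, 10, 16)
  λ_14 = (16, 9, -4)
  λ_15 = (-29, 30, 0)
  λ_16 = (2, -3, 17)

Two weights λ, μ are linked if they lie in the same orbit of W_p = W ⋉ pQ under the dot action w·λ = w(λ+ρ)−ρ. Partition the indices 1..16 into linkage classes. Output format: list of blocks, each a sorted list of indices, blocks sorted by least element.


A_3 Cartan matrix, 3 simple roots permuted; ρ=(1,1,1).

W_19-reps of the 16 weights in Ā_19 (same 3-coord order as C):

  λ_1+ρ ↦ (9, 2, 5) · λ_2+ρ ↦ (3, 12, 2) · λ_3+ρ ↦ (1, 2, 16) · λ_4+ρ ↦ (1, 2, 14) · λ_5+ρ ↦ (6, 9, 3) · λ_6+ρ ↦ (1, 2, 16) · λ_7+ρ ↦ (6, 9, 3) · λ_8+ρ ↦ (1, 2, 14) · λ_9+ρ ↦ (6, 9, 3) · λ_10+ρ ↦ (1, 2, 14) · λ_11+ρ ↦ (6, 9, 3) · λ_12+ρ ↦ (1, 2, 16) · λ_13+ρ ↦ (9, 2, 5) · λ_14+ρ ↦ (9, 2, 5) · λ_15+ρ ↦ (6, 9, 3) · λ_16+ρ ↦ (1, 2, 16)

5 distinct reps among the 16 weights ⇒ 5 W_19-linkage classes:

[[1, 13, 14], [2], [3, 6, 12, 16], [4, 8, 10], [5, 7, 9, 11, 15]]


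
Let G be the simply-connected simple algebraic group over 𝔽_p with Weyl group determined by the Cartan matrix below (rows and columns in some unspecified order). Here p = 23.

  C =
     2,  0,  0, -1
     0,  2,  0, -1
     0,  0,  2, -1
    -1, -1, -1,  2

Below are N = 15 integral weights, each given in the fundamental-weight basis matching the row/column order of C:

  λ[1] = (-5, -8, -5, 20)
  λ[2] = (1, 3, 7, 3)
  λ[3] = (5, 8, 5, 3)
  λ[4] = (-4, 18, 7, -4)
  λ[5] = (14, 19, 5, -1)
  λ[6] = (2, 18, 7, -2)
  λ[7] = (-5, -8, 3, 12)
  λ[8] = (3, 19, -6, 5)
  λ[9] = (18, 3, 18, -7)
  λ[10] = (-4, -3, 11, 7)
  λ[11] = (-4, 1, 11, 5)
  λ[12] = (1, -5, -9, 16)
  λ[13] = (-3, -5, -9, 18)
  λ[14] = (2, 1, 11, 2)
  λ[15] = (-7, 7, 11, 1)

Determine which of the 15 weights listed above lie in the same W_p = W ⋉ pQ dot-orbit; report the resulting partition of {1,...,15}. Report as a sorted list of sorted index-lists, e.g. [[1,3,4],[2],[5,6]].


Dynkin diagram of C (from the 6 off-diagonal −1 entries): D_4.

Alcove-folded reps (p=23, 15 weights, presented ϖ-order):

  λ_1+ρ ↦ (4, 7, 4, 2) · λ_2+ρ ↦ (2, 4, 8, 4) · λ_3+ρ ↦ (4, 7, 4, 2) · λ_4+ρ ↦ (3, 13, 2, 2) · λ_5+ρ ↦ (3, 2, 12, 3) · λ_6+ρ ↦ (3, 13, 2, 2) · λ_7+ρ ↦ (4, 7, 4, 2) · λ_8+ρ ↦ (3, 13, 2, 2) · λ_9+ρ ↦ (4, 7, 4, 2) · λ_10+ρ ↦ (3, 2, 12, 3) · λ_11+ρ ↦ (3, 2, 12, 3) · λ_12+ρ ↦ (2, 4, 8, 4) · λ_13+ρ ↦ (2, 4, 8, 4) · λ_14+ρ ↦ (3, 2, 12, 3) · λ_15+ρ ↦ (2, 4, 8, 4)

Grouping the 15 weights by Ā_23-representative: 4 linkage classes.

[[1, 3, 7, 9], [2, 12, 13, 15], [4, 6, 8], [5, 10, 11, 14]]


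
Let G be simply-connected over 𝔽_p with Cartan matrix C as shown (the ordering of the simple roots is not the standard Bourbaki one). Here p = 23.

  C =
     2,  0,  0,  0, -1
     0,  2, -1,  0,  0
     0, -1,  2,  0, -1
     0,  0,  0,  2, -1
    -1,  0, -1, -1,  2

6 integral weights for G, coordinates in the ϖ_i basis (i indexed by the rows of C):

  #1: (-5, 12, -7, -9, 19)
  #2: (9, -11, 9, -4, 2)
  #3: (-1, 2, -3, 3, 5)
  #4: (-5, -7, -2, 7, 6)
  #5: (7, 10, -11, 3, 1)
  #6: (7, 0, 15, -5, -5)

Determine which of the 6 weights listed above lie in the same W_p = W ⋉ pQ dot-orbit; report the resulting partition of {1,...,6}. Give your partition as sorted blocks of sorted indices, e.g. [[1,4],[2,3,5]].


Cartan matrix: type D_5 (|W|=1920); un-permuting the 5 rows.

Folding the 6 weights λ_j+ρ into Ā_23 (reps in the given 5-coord order):

  1: (0, 1, 2, 4, 4);  2: (10, 10, 0, 3, 0);  3: (0, 1, 2, 4, 4);  4: (0, 1, 2, 4, 4);  5: (0, 1, 2, 4, 4);  6: (0, 1, 2, 4, 4)

Partition of {1..6} into 2 W_23-dot-orbits:

[[1, 3, 4, 5, 6], [2]]


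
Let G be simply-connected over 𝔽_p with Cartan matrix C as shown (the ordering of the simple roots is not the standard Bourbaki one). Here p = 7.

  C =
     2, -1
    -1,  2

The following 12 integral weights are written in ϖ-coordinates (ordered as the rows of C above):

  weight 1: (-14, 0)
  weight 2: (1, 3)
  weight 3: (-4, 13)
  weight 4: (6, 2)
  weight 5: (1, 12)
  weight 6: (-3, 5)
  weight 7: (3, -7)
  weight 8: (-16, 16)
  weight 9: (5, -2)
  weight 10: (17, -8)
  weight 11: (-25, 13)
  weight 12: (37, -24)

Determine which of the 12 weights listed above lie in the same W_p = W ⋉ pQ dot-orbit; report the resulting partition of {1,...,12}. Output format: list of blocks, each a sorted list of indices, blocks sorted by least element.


Root system A_2: the 2×2 matrix C matches after relabeling.

Ā_7 reps of the 12 weights (A_2, coords as presented):

  1: (5, 1) · 2: (2, 4) · 3: (4, 0) · 4: (4, 0) · 5: (5, 1) · 6: (2, 4) · 7: (2, 4) · 8: (2, 4) · 9: (5, 1) · 10: (4, 0) · 11: (4, 0) · 12: (2, 4)

Partition of {1..12} into 3 W_7-dot-orbits:

[[1, 5, 9], [2, 6, 7, 8, 12], [3, 4, 10, 11]]


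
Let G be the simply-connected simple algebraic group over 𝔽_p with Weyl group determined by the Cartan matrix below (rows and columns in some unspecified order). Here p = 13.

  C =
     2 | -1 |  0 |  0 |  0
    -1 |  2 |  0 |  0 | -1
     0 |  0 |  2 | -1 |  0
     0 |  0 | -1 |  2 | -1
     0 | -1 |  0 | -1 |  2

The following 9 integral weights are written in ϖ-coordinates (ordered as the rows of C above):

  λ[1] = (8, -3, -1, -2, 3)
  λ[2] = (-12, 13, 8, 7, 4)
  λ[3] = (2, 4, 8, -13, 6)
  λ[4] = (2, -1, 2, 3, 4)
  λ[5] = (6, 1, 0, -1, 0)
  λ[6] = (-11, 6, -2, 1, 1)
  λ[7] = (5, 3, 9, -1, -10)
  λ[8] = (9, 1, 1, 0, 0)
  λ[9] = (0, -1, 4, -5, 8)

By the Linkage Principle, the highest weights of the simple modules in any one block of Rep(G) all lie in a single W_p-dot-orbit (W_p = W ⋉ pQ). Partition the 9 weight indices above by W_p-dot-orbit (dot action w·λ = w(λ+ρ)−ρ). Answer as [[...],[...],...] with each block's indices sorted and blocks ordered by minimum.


C ↔ A_5 under row/col permutation; |W(A_5)| = 720.

Alcove-folded reps (p=13, 9 weights, presented ϖ-order):

    λ_1 → (7, 2, 1, 0, 1)
    λ_2 → (1, 0, 1, 4, 5)
    λ_3 → (1, 0, 1, 4, 5)
    λ_4 → (1, 0, 1, 4, 5)
    λ_5 → (7, 2, 1, 0, 1)
    λ_6 → (7, 2, 1, 0, 1)
    λ_7 → (1, 0, 1, 4, 5)
    λ_8 → (7, 2, 1, 0, 1)
    λ_9 → (1, 0, 1, 4, 5)

2 distinct reps among the 9 weights ⇒ 2 W_13-linkage classes:

[[1, 5, 6, 8], [2, 3, 4, 7, 9]]


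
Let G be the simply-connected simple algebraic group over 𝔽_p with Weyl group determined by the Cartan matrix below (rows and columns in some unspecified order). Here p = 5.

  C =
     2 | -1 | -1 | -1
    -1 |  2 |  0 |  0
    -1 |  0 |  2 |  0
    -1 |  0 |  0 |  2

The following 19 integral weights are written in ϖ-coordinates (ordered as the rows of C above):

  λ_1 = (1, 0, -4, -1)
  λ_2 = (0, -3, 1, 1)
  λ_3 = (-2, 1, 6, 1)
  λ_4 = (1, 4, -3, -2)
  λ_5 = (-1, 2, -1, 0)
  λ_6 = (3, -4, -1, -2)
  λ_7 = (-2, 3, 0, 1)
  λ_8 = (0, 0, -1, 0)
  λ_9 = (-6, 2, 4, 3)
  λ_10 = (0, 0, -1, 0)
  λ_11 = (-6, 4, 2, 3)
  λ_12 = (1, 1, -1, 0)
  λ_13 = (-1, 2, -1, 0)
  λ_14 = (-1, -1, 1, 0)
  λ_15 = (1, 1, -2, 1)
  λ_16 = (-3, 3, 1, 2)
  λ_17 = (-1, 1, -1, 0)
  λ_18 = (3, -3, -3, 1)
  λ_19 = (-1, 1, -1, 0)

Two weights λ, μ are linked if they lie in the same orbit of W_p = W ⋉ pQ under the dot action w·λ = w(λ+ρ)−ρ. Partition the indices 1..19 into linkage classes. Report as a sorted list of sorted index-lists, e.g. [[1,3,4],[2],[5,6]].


Dynkin diagram of C (from the 6 off-diagonal −1 entries): D_4.

Ā_5 reps of the 19 weights (D_4, coords as presented):

  λ_1 → (0, 0, 2, 1) · λ_2 → (1, 1, 1, 1) · λ_3 → (1, 1, 0, 1) · λ_4 → (0, 3, 0, 1) · λ_5 → (0, 3, 0, 1) · λ_6 → (0, 3, 0, 1) · λ_7 → (0, 3, 0, 1) · λ_8 → (1, 1, 0, 1) · λ_9 → (0, 2, 0, 1) · λ_10 → (1, 1, 0, 1) · λ_11 → (0, 0, 2, 1) · λ_12 → (0, 2, 0, 1) · λ_13 → (0, 3, 0, 1) · λ_14 → (0, 0, 2, 1) · λ_15 → (1, 1, 0, 1) · λ_16 → (0, 2, 0, 1) · λ_17 → (0, 2, 0, 1) · λ_18 → (1, 1, 1, 1) · λ_19 → (0, 2, 0, 1)

Linkage partition of the 19 weights (5 classes, p=5):

[[1, 11, 14], [2, 18], [3, 8, 10, 15], [4, 5, 6, 7, 13], [9, 12, 16, 17, 19]]


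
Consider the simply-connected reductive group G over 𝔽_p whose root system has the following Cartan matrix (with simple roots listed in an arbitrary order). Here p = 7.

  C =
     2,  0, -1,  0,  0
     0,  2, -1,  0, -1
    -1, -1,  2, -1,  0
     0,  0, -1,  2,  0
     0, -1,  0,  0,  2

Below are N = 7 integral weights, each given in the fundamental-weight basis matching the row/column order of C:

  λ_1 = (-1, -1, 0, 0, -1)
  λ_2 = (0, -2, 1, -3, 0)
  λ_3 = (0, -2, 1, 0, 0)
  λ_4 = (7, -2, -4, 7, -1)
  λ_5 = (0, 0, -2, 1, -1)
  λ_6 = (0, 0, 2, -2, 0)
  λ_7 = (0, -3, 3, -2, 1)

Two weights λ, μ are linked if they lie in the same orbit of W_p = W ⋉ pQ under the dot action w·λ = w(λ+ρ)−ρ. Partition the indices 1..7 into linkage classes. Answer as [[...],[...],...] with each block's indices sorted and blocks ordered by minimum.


D_5 Cartan matrix, 5 simple roots permuted; ρ=(1,1,1,1,1).

Alcove-folded reps (p=7, 7 weights, presented ϖ-order):

  λ_1 → (0, 0, 1, 1, 0)
  λ_2 → (0, 0, 1, 1, 0)
  λ_3 → (1, 1, 1, 1, 0)
  λ_4 → (1, 1, 1, 1, 0)
  λ_5 → (0, 0, 1, 1, 0)
  λ_6 → (1, 1, 1, 1, 0)
  λ_7 → (1, 1, 1, 1, 0)

These 7 weights hit 2 W_7-dot-orbits; sizes (3, 4):

[[1, 2, 5], [3, 4, 6, 7]]


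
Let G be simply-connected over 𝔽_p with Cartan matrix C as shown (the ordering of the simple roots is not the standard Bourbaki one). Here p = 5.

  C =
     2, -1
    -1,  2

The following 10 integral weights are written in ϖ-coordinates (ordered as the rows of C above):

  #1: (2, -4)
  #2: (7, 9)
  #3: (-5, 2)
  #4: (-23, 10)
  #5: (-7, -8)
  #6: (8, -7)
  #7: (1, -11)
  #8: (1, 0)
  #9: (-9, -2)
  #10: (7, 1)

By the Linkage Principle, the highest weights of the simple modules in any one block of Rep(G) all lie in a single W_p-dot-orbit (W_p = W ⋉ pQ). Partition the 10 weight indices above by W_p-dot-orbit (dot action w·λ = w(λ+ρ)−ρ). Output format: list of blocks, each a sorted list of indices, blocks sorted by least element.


Type A_2, rank 2, |W|=6; reorder rows/cols to standard.

Each λ_j+ρ reduced to Ā_5; 2-tuples below use C's row order:

  λ_1+ρ ↦ (0, 3) · λ_2+ρ ↦ (0, 2) · λ_3+ρ ↦ (3, 1) · λ_4+ρ ↦ (1, 1) · λ_5+ρ ↦ (2, 1) · λ_6+ρ ↦ (1, 1) · λ_7+ρ ↦ (0, 3) · λ_8+ρ ↦ (2, 1) · λ_9+ρ ↦ (3, 1) · λ_10+ρ ↦ (0, 3)

Linkage partition of the 10 weights (5 classes, p=5):

[[1, 7, 10], [2], [3, 9], [4, 6], [5, 8]]


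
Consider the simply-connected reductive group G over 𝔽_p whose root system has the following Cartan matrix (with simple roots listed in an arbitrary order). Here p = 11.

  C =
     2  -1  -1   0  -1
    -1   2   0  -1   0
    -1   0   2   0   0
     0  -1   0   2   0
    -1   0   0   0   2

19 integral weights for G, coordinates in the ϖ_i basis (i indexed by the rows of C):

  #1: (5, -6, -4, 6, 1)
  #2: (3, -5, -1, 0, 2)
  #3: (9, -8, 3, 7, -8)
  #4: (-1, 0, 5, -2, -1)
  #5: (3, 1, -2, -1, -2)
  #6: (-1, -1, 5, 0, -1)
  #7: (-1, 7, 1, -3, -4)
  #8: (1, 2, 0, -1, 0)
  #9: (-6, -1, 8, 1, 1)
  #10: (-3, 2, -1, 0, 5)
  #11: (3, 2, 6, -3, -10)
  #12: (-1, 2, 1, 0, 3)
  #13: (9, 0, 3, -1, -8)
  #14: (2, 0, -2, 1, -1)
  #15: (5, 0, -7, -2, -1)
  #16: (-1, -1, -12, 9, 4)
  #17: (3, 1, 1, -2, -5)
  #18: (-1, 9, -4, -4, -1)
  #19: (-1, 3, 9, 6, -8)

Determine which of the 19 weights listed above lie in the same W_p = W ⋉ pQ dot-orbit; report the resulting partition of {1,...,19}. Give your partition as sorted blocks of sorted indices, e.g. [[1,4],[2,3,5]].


C ↔ D_5 under row/col permutation; |W(D_5)| = 1920.

Ā_11 reps of the 19 weights (D_5, coords as presented):

  [1] (2, 1, 1, 2, 0)
  [2] (0, 1, 0, 3, 3)
  [3] (0, 1, 0, 3, 3)
  [4] (0, 0, 6, 1, 0)
  [5] (2, 2, 1, 0, 1)
  [6] (0, 0, 6, 1, 0)
  [7] (2, 1, 1, 2, 0)
  [8] (2, 2, 1, 0, 1)
  [9] (2, 1, 1, 2, 0)
  [10] (0, 1, 2, 1, 4)
  [11] (0, 1, 2, 1, 4)
  [12] (0, 1, 2, 1, 4)
  [13] (0, 1, 0, 3, 3)
  [14] (2, 1, 1, 2, 0)
  [15] (0, 0, 6, 1, 0)
  [16] (0, 0, 6, 1, 0)
  [17] (0, 1, 2, 1, 4)
  [18] (0, 1, 0, 3, 3)
  [19] (0, 1, 0, 3, 3)

5 distinct reps among the 19 weights ⇒ 5 W_11-linkage classes:

[[1, 7, 9, 14], [2, 3, 13, 18, 19], [4, 6, 15, 16], [5, 8], [10, 11, 12, 17]]


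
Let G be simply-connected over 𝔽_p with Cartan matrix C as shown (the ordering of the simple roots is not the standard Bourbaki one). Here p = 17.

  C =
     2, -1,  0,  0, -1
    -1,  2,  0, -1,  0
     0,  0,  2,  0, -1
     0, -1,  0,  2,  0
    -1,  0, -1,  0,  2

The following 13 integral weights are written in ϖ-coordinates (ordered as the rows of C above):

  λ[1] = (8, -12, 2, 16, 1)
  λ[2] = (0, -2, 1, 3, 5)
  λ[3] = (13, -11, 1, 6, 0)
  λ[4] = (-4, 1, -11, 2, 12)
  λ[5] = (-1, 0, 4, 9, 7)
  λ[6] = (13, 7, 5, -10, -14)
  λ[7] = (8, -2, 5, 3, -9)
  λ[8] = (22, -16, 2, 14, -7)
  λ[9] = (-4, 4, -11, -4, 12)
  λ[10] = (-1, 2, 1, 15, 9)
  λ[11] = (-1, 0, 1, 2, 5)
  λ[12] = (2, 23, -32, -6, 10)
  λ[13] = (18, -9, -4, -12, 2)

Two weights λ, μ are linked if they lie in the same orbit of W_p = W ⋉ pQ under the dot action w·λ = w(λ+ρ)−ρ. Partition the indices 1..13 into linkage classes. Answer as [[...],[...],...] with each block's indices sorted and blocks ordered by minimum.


C ↔ A_5 under row/col permutation; |W(A_5)| = 720.

W_17-reps of the 13 weights in Ā_17 (same 5-coord order as C):

  λ_1+ρ ↦ (2, 9, 0, 3, 0);  λ_2+ρ ↦ (0, 1, 2, 3, 6);  λ_3+ρ ↦ (4, 7, 2, 3, 1);  λ_4+ρ ↦ (2, 1, 10, 2, 0);  λ_5+ρ ↦ (0, 1, 2, 3, 6);  λ_6+ρ ↦ (0, 1, 2, 3, 6);  λ_7+ρ ↦ (0, 1, 2, 3, 6);  λ_8+ρ ↦ (2, 9, 0, 3, 0);  λ_9+ρ ↦ (2, 1, 10, 2, 0);  λ_10+ρ ↦ (2, 1, 10, 2, 0);  λ_11+ρ ↦ (0, 1, 2, 3, 6);  λ_12+ρ ↦ (4, 7, 2, 3, 1);  λ_13+ρ ↦ (2, 9, 0, 3, 0)

Grouping the 13 weights by Ā_17-representative: 4 linkage classes.

[[1, 8, 13], [2, 5, 6, 7, 11], [3, 12], [4, 9, 10]]


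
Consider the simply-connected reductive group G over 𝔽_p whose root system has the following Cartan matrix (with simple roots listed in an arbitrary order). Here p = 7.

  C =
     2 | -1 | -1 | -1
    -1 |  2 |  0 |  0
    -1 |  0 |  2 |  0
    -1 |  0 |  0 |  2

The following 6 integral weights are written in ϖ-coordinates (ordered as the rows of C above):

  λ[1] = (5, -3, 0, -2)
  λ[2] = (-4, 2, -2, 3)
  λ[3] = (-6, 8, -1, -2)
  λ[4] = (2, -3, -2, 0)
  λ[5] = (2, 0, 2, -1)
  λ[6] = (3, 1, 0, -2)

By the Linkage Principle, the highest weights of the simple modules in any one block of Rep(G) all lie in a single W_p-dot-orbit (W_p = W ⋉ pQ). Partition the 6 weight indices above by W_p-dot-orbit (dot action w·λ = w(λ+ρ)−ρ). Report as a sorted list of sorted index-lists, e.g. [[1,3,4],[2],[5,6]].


D_4 Cartan matrix, 4 simple roots permuted; ρ=(1,1,1,1).

Ā_7 reps of the 6 weights (D_4, coords as presented):

    λ_1+ρ ↦ (0, 2, 1, 1)
    λ_2+ρ ↦ (0, 1, 3, 0)
    λ_3+ρ ↦ (1, 2, 1, 0)
    λ_4+ρ ↦ (0, 2, 1, 1)
    λ_5+ρ ↦ (0, 1, 3, 0)
    λ_6+ρ ↦ (0, 2, 1, 1)

These 6 weights hit 3 W_7-dot-orbits; sizes (3, 2, 1):

[[1, 4, 6], [2, 5], [3]]


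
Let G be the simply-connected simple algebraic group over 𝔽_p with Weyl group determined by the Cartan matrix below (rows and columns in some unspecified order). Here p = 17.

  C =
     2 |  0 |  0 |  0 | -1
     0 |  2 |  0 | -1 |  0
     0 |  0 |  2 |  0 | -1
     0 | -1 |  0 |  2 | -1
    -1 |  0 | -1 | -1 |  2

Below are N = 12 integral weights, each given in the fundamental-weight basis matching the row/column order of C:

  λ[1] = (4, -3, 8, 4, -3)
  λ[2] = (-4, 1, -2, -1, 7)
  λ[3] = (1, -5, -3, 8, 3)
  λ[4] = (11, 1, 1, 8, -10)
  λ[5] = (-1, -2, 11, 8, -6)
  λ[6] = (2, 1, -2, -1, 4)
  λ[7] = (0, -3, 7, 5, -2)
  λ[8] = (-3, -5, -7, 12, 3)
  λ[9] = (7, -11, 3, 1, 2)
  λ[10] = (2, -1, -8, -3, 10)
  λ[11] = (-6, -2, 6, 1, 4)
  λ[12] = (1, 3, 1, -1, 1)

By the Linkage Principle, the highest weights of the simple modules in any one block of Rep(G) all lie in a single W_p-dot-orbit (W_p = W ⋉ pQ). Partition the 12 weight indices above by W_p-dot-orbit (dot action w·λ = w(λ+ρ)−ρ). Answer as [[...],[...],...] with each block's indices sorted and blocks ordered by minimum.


Root system D_5: the 5×5 matrix C matches after relabeling.

Ā_17 reps of the 12 weights (D_5, coords as presented):

  λ_1+ρ ↦ (3, 2, 7, 0, 2) · λ_2+ρ ↦ (3, 2, 1, 0, 4) · λ_3+ρ ↦ (2, 4, 2, 0, 2) · λ_4+ρ ↦ (3, 2, 7, 0, 2) · λ_5+ρ ↦ (5, 1, 7, 1, 0) · λ_6+ρ ↦ (3, 2, 1, 0, 4) · λ_7+ρ ↦ (0, 2, 7, 3, 1) · λ_8+ρ ↦ (2, 4, 2, 0, 2) · λ_9+ρ ↦ (3, 2, 1, 0, 4) · λ_10+ρ ↦ (3, 2, 7, 0, 2) · λ_11+ρ ↦ (5, 1, 7, 1, 0) · λ_12+ρ ↦ (2, 4, 2, 0, 2)

Grouping the 12 weights by Ā_17-representative: 5 linkage classes.

[[1, 4, 10], [2, 6, 9], [3, 8, 12], [5, 11], [7]]


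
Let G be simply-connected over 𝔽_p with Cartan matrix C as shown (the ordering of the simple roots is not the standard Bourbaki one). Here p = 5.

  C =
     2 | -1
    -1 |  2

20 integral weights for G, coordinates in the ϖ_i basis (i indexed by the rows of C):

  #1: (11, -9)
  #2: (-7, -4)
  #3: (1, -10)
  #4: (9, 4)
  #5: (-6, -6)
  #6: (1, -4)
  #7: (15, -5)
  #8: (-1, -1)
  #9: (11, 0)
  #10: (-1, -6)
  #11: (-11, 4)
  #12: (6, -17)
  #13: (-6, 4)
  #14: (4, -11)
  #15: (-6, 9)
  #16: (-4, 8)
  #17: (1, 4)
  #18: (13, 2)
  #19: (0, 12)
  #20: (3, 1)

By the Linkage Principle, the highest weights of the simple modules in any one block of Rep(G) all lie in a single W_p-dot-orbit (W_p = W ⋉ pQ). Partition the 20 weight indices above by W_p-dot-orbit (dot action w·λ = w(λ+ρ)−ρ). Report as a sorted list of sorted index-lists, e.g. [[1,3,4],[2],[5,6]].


Type A_2, rank 2, |W|=6; reorder rows/cols to standard.

Alcove-folded reps (p=5, 20 weights, presented ϖ-order):

  1: (1, 2)
  2: (1, 1)
  3: (1, 2)
  4: (5, 0)
  5: (0, 0)
  6: (1, 2)
  7: (3, 1)
  8: (0, 0)
  9: (1, 2)
  10: (5, 0)
  11: (0, 0)
  12: (3, 1)
  13: (5, 0)
  14: (0, 0)
  15: (0, 0)
  16: (1, 1)
  17: (0, 3)
  18: (1, 2)
  19: (1, 1)
  20: (3, 1)

Partition of {1..20} into 6 W_5-dot-orbits:

[[1, 3, 6, 9, 18], [2, 16, 19], [4, 10, 13], [5, 8, 11, 14, 15], [7, 12, 20], [17]]


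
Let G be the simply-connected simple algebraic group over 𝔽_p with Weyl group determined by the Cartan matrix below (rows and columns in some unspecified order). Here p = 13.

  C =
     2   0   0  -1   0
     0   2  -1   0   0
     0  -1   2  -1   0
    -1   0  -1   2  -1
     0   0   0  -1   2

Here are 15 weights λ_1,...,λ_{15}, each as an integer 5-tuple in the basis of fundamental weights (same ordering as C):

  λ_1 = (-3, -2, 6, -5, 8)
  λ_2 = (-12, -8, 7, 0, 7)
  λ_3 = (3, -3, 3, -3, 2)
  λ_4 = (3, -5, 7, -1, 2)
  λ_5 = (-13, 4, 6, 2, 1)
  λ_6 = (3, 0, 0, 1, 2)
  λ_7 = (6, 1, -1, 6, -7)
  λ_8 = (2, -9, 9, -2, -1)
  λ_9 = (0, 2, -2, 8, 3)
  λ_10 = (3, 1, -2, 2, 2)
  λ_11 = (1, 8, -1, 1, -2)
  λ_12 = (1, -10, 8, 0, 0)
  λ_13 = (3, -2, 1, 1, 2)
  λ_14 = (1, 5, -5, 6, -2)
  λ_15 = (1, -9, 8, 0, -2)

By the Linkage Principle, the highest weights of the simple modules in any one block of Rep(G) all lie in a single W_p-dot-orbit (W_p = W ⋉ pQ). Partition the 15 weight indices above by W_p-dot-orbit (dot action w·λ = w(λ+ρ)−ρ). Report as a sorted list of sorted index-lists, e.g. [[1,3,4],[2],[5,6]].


Root system D_5: the 5×5 matrix C matches after relabeling.

Folding the 15 weights λ_j+ρ into Ā_13 (reps in the given 5-coord order):

  1: (4, 1, 0, 2, 3)
  2: (0, 2, 2, 1, 1)
  3: (2, 2, 0, 2, 1)
  4: (2, 2, 0, 2, 1)
  5: (1, 1, 0, 2, 5)
  6: (4, 1, 0, 2, 3)
  7: (4, 1, 0, 2, 3)
  8: (2, 8, 1, 0, 1)
  9: (2, 8, 1, 0, 1)
  10: (4, 1, 0, 2, 3)
  11: (2, 8, 1, 0, 1)
  12: (2, 8, 1, 0, 1)
  13: (4, 1, 0, 2, 3)
  14: (2, 2, 0, 2, 1)
  15: (2, 8, 1, 0, 1)

Linkage partition of the 15 weights (5 classes, p=13):

[[1, 6, 7, 10, 13], [2], [3, 4, 14], [5], [8, 9, 11, 12, 15]]


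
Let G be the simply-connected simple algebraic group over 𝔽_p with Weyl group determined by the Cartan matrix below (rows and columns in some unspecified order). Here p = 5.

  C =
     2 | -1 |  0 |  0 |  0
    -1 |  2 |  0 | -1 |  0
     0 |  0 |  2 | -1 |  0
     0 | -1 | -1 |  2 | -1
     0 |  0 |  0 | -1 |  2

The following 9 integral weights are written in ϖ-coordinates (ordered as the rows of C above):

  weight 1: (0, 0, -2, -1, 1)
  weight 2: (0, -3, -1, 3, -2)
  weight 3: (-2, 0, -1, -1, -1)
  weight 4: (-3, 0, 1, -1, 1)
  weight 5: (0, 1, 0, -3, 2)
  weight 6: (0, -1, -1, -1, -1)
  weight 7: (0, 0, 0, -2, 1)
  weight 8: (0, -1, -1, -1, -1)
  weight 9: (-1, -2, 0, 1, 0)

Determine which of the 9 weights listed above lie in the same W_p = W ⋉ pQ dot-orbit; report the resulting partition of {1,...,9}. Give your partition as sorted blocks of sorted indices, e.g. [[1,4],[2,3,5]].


Cartan matrix: type D_5 (|W|=1920); un-permuting the 5 rows.

Alcove-folded reps (p=5, 9 weights, presented ϖ-order):

  λ_1 → (1, 0, 0, 1, 1) · λ_2 → (1, 0, 0, 1, 1) · λ_3 → (1, 0, 0, 0, 0) · λ_4 → (1, 0, 1, 1, 1) · λ_5 → (1, 0, 1, 1, 1) · λ_6 → (1, 0, 0, 0, 0) · λ_7 → (1, 0, 0, 1, 1) · λ_8 → (1, 0, 0, 0, 0) · λ_9 → (1, 0, 1, 1, 1)

Linkage partition of the 9 weights (3 classes, p=5):

[[1, 2, 7], [3, 6, 8], [4, 5, 9]]


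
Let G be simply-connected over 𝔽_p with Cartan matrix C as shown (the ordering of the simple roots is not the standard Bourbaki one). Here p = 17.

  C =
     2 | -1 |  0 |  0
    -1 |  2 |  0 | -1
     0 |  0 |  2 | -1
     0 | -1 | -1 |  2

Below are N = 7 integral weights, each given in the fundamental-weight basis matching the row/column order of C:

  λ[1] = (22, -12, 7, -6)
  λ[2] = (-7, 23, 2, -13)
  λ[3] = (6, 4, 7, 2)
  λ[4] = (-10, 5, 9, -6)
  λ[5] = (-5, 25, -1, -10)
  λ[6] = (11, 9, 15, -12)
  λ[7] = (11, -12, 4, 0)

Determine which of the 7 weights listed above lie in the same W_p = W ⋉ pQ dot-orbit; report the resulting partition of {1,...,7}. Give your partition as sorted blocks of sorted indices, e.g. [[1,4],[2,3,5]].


Root system A_4: the 4×4 matrix C matches after relabeling.

W_17-reps of the 7 weights in Ā_17 (same 4-coord order as C):

  λ_1+ρ ↦ (1, 5, 2, 3) · λ_2+ρ ↦ (1, 5, 2, 3) · λ_3+ρ ↦ (1, 5, 2, 3) · λ_4+ρ ↦ (1, 5, 2, 3) · λ_5+ρ ↦ (5, 8, 0, 0) · λ_6+ρ ↦ (1, 1, 5, 5) · λ_7+ρ ↦ (1, 1, 5, 5)

These 7 weights hit 3 W_17-dot-orbits; sizes (4, 1, 2):

[[1, 2, 3, 4], [5], [6, 7]]


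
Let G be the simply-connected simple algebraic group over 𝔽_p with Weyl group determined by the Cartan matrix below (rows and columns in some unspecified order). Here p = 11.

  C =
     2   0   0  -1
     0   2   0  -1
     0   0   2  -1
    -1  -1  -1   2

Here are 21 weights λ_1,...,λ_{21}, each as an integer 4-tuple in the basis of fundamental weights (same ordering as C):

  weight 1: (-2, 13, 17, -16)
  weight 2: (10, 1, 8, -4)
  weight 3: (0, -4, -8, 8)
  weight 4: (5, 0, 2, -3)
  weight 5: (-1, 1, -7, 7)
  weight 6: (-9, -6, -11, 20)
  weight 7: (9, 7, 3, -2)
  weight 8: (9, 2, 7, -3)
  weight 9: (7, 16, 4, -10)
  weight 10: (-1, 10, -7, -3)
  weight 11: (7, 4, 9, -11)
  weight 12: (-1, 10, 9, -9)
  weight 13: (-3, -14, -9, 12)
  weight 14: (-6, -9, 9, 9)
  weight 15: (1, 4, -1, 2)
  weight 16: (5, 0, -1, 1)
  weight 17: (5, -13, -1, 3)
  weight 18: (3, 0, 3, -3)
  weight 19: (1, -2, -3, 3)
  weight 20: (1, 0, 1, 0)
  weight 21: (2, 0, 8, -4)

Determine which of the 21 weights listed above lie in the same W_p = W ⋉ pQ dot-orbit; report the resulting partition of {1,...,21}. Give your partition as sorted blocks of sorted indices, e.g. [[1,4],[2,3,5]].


Type D_4, rank 4, |W|=192; reorder rows/cols to standard.

W_11-reps of the 21 weights in Ā_11 (same 4-coord order as C):

  λ_1 → (4, 1, 1, 1)
  λ_2 → (2, 5, 0, 1)
  λ_3 → (0, 2, 6, 1)
  λ_4 → (4, 1, 1, 1)
  λ_5 → (0, 2, 6, 1)
  λ_6 → (2, 5, 0, 1)
  λ_7 → (0, 2, 6, 1)
  λ_8 → (2, 5, 0, 1)
  λ_9 → (4, 1, 1, 1)
  λ_10 → (6, 1, 0, 2)
  λ_11 → (2, 5, 0, 1)
  λ_12 → (6, 1, 0, 2)
  λ_13 → (6, 1, 0, 2)
  λ_14 → (4, 1, 1, 1)
  λ_15 → (2, 5, 0, 1)
  λ_16 → (6, 1, 0, 2)
  λ_17 → (0, 2, 6, 1)
  λ_18 → (2, 1, 2, 1)
  λ_19 → (2, 1, 2, 1)
  λ_20 → (2, 1, 2, 1)
  λ_21 → (0, 2, 6, 1)

The 21 indices split into 5 linkage classes (same alcove rep ⇔ same W_11-dot-orbit):

[[1, 4, 9, 14], [2, 6, 8, 11, 15], [3, 5, 7, 17, 21], [10, 12, 13, 16], [18, 19, 20]]


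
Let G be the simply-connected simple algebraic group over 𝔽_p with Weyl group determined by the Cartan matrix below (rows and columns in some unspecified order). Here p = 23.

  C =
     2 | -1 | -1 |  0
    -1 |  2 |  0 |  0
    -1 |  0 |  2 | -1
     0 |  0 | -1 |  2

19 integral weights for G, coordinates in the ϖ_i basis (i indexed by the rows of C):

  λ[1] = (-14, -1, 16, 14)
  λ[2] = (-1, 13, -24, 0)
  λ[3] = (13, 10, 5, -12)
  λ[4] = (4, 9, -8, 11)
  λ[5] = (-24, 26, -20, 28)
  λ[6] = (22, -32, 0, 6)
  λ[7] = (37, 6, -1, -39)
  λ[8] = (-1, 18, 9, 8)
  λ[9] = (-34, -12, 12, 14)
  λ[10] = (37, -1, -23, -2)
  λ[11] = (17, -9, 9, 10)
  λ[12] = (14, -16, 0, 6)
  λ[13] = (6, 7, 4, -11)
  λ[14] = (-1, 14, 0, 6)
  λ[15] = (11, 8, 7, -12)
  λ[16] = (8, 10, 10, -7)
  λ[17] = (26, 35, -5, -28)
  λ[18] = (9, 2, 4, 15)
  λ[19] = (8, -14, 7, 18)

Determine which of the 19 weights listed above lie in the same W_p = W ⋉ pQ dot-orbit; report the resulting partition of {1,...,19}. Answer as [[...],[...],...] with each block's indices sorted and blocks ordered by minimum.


Dynkin diagram of C (from the 6 off-diagonal −1 entries): A_4.

Alcove-folded reps (p=23, 19 weights, presented ϖ-order):

  [1] (0, 4, 4, 6)
  [2] (8, 1, 14, 0)
  [3] (9, 3, 3, 2)
  [4] (2, 8, 5, 5)
  [5] (0, 4, 4, 6)
  [6] (0, 15, 1, 7)
  [7] (0, 15, 1, 7)
  [8] (0, 4, 4, 6)
  [9] (2, 8, 5, 5)
  [10] (0, 15, 1, 7)
  [11] (2, 8, 5, 5)
  [12] (0, 15, 1, 7)
  [13] (2, 8, 5, 5)
  [14] (0, 15, 1, 7)
  [15] (9, 3, 3, 2)
  [16] (9, 3, 3, 2)
  [17] (0, 4, 4, 6)
  [18] (2, 8, 5, 5)
  [19] (0, 4, 4, 6)

These 19 weights hit 5 W_23-dot-orbits; sizes (5, 1, 3, 5, 5):

[[1, 5, 8, 17, 19], [2], [3, 15, 16], [4, 9, 11, 13, 18], [6, 7, 10, 12, 14]]


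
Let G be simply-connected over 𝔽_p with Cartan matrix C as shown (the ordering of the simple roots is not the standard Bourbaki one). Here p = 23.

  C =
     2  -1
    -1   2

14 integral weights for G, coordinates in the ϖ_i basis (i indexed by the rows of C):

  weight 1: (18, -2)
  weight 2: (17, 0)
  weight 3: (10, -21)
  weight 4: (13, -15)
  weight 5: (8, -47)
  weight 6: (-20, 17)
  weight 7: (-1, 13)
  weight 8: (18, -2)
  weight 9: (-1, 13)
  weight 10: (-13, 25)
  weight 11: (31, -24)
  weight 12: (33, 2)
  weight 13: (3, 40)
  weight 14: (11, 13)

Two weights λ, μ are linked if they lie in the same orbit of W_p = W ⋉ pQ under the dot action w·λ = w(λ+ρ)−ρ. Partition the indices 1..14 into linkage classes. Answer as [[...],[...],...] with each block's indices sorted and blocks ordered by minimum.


A_2 Cartan matrix, 2 simple roots permuted; ρ=(1,1).

Each λ_j+ρ reduced to Ā_23; 2-tuples below use C's row order:

  1: (18, 1) · 2: (18, 1) · 3: (9, 11) · 4: (0, 14) · 5: (0, 14) · 6: (18, 1) · 7: (0, 14) · 8: (18, 1) · 9: (0, 14) · 10: (9, 11) · 11: (0, 14) · 12: (9, 11) · 13: (18, 1) · 14: (9, 11)

Grouping the 14 weights by Ā_23-representative: 3 linkage classes.

[[1, 2, 6, 8, 13], [3, 10, 12, 14], [4, 5, 7, 9, 11]]


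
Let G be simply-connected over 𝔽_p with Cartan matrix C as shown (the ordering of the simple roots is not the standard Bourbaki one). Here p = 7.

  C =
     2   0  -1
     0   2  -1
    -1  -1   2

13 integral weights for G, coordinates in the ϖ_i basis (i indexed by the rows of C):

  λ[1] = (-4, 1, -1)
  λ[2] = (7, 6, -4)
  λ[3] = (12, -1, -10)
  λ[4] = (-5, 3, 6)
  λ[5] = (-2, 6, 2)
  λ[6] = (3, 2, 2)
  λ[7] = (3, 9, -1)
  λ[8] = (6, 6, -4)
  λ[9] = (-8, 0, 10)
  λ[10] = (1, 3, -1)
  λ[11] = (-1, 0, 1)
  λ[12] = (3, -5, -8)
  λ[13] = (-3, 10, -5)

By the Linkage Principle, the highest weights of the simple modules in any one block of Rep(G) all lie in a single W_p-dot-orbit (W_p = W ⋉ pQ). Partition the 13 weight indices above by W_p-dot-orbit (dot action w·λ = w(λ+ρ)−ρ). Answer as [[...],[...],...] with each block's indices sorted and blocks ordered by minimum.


Type A_3, rank 3, |W|=24; reorder rows/cols to standard.

W_7-reps of the 13 weights in Ā_7 (same 3-coord order as C):

  [1] (0, 1, 2) · [2] (0, 1, 2) · [3] (0, 1, 2) · [4] (0, 0, 3) · [5] (2, 4, 0) · [6] (1, 0, 3) · [7] (0, 0, 3) · [8] (0, 0, 3) · [9] (2, 4, 0) · [10] (2, 4, 0) · [11] (0, 1, 2) · [12] (0, 0, 3) · [13] (0, 1, 2)

Grouping the 13 weights by Ā_7-representative: 4 linkage classes.

[[1, 2, 3, 11, 13], [4, 7, 8, 12], [5, 9, 10], [6]]


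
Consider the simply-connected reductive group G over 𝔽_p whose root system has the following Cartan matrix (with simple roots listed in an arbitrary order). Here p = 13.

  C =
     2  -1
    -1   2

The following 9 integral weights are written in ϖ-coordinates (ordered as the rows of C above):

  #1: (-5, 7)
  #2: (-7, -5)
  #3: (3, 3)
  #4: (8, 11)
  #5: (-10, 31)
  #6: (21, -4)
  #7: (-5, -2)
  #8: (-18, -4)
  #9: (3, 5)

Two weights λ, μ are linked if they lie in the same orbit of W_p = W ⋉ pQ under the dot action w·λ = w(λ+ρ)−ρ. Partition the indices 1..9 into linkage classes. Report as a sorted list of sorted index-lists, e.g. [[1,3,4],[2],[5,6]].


Type A_2, rank 2, |W|=6; reorder rows/cols to standard.

W_13-reps of the 9 weights in Ā_13 (same 2-coord order as C):

    [1] (4, 4)
    [2] (4, 6)
    [3] (4, 4)
    [4] (1, 4)
    [5] (4, 6)
    [6] (4, 6)
    [7] (1, 4)
    [8] (4, 6)
    [9] (4, 6)

These 9 weights hit 3 W_13-dot-orbits; sizes (2, 5, 2):

[[1, 3], [2, 5, 6, 8, 9], [4, 7]]


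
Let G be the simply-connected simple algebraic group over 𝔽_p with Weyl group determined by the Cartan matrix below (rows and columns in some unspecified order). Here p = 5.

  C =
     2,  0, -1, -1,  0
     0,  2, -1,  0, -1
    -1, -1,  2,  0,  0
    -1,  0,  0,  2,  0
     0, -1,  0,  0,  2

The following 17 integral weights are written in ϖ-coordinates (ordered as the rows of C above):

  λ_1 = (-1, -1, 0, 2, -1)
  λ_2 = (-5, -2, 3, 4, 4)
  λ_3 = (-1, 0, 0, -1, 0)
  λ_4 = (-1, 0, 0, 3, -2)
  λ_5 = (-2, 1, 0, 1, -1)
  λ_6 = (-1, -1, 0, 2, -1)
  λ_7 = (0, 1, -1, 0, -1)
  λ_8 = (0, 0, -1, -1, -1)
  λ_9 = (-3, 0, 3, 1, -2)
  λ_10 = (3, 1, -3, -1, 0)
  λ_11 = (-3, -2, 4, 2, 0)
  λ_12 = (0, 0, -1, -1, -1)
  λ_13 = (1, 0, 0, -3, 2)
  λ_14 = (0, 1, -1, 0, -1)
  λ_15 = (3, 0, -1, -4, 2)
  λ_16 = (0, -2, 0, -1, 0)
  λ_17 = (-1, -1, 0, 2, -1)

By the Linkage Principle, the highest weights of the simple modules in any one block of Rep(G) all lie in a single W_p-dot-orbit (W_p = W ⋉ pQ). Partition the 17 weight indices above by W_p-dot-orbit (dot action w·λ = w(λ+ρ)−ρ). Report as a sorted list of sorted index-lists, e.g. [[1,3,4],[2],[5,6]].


Dynkin diagram of C (from the 8 off-diagonal −1 entries): A_5.

W_5-reps of the 17 weights in Ā_5 (same 5-coord order as C):

  λ_1+ρ ↦ (0, 0, 1, 3, 0)
  λ_2+ρ ↦ (0, 0, 1, 3, 0)
  λ_3+ρ ↦ (0, 1, 1, 0, 1)
  λ_4+ρ ↦ (0, 0, 1, 3, 0)
  λ_5+ρ ↦ (1, 2, 0, 1, 0)
  λ_6+ρ ↦ (0, 0, 1, 3, 0)
  λ_7+ρ ↦ (1, 2, 0, 1, 0)
  λ_8+ρ ↦ (1, 1, 0, 0, 0)
  λ_9+ρ ↦ (2, 0, 2, 0, 1)
  λ_10+ρ ↦ (2, 0, 2, 0, 1)
  λ_11+ρ ↦ (2, 0, 2, 0, 1)
  λ_12+ρ ↦ (1, 1, 0, 0, 0)
  λ_13+ρ ↦ (0, 1, 1, 0, 1)
  λ_14+ρ ↦ (1, 2, 0, 1, 0)
  λ_15+ρ ↦ (1, 1, 0, 0, 0)
  λ_16+ρ ↦ (1, 1, 0, 0, 0)
  λ_17+ρ ↦ (0, 0, 1, 3, 0)

Linkage partition of the 17 weights (5 classes, p=5):

[[1, 2, 4, 6, 17], [3, 13], [5, 7, 14], [8, 12, 15, 16], [9, 10, 11]]


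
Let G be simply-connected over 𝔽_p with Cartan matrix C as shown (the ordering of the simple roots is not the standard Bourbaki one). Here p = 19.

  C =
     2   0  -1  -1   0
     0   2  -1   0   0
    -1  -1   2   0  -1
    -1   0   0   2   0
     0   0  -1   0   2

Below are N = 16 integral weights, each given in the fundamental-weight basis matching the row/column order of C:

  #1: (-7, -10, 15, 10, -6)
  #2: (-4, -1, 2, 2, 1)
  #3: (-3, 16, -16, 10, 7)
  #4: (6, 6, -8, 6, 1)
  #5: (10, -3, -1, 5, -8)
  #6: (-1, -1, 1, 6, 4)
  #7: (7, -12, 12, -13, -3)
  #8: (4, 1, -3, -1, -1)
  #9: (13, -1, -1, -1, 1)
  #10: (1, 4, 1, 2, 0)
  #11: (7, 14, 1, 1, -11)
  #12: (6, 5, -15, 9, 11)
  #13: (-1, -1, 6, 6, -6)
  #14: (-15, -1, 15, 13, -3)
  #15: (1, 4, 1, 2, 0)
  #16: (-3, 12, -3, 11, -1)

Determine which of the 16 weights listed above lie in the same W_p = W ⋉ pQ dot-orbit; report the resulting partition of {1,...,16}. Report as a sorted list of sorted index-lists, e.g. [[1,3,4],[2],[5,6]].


Cartan matrix: type D_5 (|W|=1920); un-permuting the 5 rows.

Alcove-folded reps (p=19, 16 weights, presented ϖ-order):

  1: (2, 5, 2, 3, 1)
  2: (3, 0, 0, 0, 2)
  3: (2, 7, 0, 6, 2)
  4: (0, 0, 2, 7, 5)
  5: (2, 7, 0, 6, 2)
  6: (0, 0, 2, 7, 5)
  7: (2, 7, 0, 6, 2)
  8: (3, 0, 0, 0, 2)
  9: (3, 0, 0, 0, 2)
  10: (2, 5, 2, 3, 1)
  11: (2, 7, 0, 6, 2)
  12: (2, 5, 2, 3, 1)
  13: (0, 0, 2, 7, 5)
  14: (3, 0, 0, 0, 2)
  15: (2, 5, 2, 3, 1)
  16: (2, 7, 0, 6, 2)

Linkage partition of the 16 weights (4 classes, p=19):

[[1, 10, 12, 15], [2, 8, 9, 14], [3, 5, 7, 11, 16], [4, 6, 13]]


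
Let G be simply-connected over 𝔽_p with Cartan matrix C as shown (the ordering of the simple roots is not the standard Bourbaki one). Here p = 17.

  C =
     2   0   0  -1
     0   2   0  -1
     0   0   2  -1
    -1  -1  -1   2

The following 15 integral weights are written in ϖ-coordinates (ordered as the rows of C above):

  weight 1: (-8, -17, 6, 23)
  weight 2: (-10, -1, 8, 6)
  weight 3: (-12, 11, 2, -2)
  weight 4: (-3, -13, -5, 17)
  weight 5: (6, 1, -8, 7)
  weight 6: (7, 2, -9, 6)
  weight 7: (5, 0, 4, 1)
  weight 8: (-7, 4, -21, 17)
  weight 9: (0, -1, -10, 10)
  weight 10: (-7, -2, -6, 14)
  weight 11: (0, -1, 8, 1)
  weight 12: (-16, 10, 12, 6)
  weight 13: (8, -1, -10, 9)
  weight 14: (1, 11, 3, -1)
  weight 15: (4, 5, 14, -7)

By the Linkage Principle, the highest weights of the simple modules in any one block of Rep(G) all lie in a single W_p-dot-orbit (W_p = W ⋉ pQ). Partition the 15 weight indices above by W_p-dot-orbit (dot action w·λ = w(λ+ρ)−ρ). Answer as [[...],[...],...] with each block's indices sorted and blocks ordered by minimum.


C ↔ D_4 under row/col permutation; |W(D_4)| = 192.

Ā_17 reps of the 15 weights (D_4, coords as presented):

  [1] (7, 2, 7, 0) · [2] (7, 2, 7, 0) · [3] (1, 0, 9, 2) · [4] (1, 11, 3, 1) · [5] (7, 2, 7, 0) · [6] (7, 2, 7, 0) · [7] (6, 1, 5, 2) · [8] (1, 0, 9, 2) · [9] (1, 0, 9, 2) · [10] (6, 1, 5, 2) · [11] (1, 0, 9, 2) · [12] (1, 3, 1, 2) · [13] (7, 2, 7, 0) · [14] (1, 11, 3, 1) · [15] (1, 0, 9, 2)

5 distinct reps among the 15 weights ⇒ 5 W_17-linkage classes:

[[1, 2, 5, 6, 13], [3, 8, 9, 11, 15], [4, 14], [7, 10], [12]]


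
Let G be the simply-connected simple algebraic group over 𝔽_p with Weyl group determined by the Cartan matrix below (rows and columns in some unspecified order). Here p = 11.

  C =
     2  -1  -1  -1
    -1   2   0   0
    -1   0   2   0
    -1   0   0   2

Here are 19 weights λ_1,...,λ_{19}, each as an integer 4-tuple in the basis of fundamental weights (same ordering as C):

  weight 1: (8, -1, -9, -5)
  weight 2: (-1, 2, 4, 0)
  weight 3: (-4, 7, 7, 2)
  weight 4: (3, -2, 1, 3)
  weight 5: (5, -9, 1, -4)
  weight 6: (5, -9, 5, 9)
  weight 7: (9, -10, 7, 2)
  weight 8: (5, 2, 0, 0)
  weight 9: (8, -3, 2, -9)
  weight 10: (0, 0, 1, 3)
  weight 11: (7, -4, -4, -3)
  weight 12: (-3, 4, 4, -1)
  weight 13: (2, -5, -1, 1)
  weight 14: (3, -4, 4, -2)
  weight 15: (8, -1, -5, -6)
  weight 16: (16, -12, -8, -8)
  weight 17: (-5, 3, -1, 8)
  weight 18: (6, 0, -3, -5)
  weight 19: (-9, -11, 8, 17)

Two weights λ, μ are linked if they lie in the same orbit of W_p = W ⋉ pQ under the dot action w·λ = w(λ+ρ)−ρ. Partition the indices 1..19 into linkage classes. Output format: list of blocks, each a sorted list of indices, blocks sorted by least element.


D_4 Cartan matrix, 4 simple roots permuted; ρ=(1,1,1,1).

W_11-reps of the 19 weights in Ā_11 (same 4-coord order as C):

    1: (0, 3, 5, 1)
    2: (0, 3, 5, 1)
    3: (0, 3, 3, 2)
    4: (1, 1, 2, 4)
    5: (0, 3, 3, 2)
    6: (0, 3, 5, 1)
    7: (0, 1, 2, 7)
    8: (0, 3, 1, 1)
    9: (0, 1, 2, 7)
    10: (1, 1, 2, 4)
    11: (0, 3, 3, 2)
    12: (0, 3, 3, 2)
    13: (0, 3, 1, 1)
    14: (0, 3, 5, 1)
    15: (0, 0, 4, 5)
    16: (0, 3, 1, 1)
    17: (0, 0, 4, 5)
    18: (1, 1, 2, 4)
    19: (0, 1, 2, 7)

Linkage partition of the 19 weights (6 classes, p=11):

[[1, 2, 6, 14], [3, 5, 11, 12], [4, 10, 18], [7, 9, 19], [8, 13, 16], [15, 17]]


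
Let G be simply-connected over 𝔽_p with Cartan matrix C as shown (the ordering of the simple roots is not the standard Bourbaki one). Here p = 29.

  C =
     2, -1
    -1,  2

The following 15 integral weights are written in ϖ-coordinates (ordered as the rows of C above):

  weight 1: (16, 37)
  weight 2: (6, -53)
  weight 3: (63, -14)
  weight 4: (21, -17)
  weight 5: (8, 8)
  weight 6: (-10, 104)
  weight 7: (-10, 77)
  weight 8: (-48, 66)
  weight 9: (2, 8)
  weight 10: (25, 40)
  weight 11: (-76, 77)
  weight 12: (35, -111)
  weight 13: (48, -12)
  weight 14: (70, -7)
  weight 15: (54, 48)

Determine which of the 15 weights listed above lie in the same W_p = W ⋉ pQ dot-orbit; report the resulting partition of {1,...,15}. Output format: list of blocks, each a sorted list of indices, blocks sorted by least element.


Dynkin diagram of C (from the 2 off-diagonal −1 entries): A_2.

Ā_29 reps of the 15 weights (A_2, coords as presented):

    λ_1 → (9, 3)
    λ_2 → (6, 16)
    λ_3 → (6, 16)
    λ_4 → (6, 16)
    λ_5 → (9, 9)
    λ_6 → (9, 9)
    λ_7 → (9, 9)
    λ_8 → (9, 9)
    λ_9 → (3, 9)
    λ_10 → (3, 9)
    λ_11 → (3, 9)
    λ_12 → (6, 16)
    λ_13 → (9, 9)
    λ_14 → (6, 16)
    λ_15 → (9, 3)

The 15 indices split into 4 linkage classes (same alcove rep ⇔ same W_29-dot-orbit):

[[1, 15], [2, 3, 4, 12, 14], [5, 6, 7, 8, 13], [9, 10, 11]]
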